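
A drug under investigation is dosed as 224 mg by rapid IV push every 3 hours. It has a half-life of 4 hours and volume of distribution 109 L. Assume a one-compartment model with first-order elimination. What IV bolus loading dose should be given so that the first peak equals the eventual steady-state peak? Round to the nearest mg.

f = (1/2)^(3/4) ≈ 0.594604; accumulation ratio R = 1/(1−f) ≈ 2.46672.
Loading dose to hit Cmax,ss on first dose: D_load = D_maint·R ≈ 224 × 2.46672 ≈ 552.55 mg.

553 mg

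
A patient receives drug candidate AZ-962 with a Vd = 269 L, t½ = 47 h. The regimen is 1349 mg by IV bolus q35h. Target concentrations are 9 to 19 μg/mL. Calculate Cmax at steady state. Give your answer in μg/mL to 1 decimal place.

12.4 μg/mL

τ/t½ = 35/47 ≈ 0.74468, so fraction remaining f = (1/2)^(35/47) ≈ 0.5968.
Accumulation ratio R = 1/(1 − f) ≈ 1/0.4032 ≈ 2.4802.
Each bolus raises the concentration by D/Vd = 1349/269 ≈ 5.015 μg/mL.
Steady-state peak Cmax,ss = C₀·R ≈ 5.015 × 2.4802 ≈ 12.438 μg/mL.
Peak 12.4 μg/mL vs MTC 19 μg/mL: below toxic threshold.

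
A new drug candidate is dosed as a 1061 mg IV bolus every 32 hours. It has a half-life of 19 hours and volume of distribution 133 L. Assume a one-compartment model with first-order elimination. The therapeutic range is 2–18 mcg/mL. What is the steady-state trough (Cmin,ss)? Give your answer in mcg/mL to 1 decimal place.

3.6 mcg/mL

τ/t½ = 32/19 ≈ 1.6842, so fraction remaining f = (1/2)^(32/19) ≈ 0.3112.
Accumulation ratio R = 1/(1 − f) ≈ 1/0.6888 ≈ 1.4518.
Single-dose peak C₀ = D/Vd = 1061/133 ≈ 7.977 mcg/mL.
Cmax,ss = C₀/(1 − f) ≈ 7.977/0.6888 ≈ 11.581 mcg/mL.
Steady-state trough Cmin,ss = Cmax,ss·f ≈ 11.581 × 0.3112 ≈ 3.604 mcg/mL.
Trough 3.6 mcg/mL vs MEC 2 mcg/mL: adequate.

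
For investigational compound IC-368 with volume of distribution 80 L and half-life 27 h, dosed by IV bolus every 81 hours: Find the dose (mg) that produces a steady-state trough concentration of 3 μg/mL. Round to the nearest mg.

1680 mg

τ/t½ = 81/27 ≈ 3, so f = (1/2)^(81/27) ≈ 0.125000.
Cmin,ss = (D/Vd)·f/(1−f), so D = Cmin,ss·Vd·(1−f)/f.
D = 3 × 80 × (1−f)/f ≈ 3 × 80 × 7.00000 ≈ 1680.00 mg.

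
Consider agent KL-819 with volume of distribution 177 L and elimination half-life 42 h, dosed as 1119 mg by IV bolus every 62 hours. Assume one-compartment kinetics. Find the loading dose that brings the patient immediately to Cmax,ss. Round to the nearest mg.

1747 mg

f = (1/2)^(62/42) ≈ 0.359437; accumulation ratio R = 1/(1−f) ≈ 1.56113.
Loading dose to hit Cmax,ss on first dose: D_load = D_maint·R ≈ 1119 × 1.56113 ≈ 1746.90 mg.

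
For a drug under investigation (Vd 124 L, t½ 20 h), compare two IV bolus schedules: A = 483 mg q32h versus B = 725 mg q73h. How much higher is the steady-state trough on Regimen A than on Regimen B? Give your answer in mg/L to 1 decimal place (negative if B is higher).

Regimen A: f = (1/2)^(32/20) ≈ 0.3299; Cmin,ss = (483/124)·f/(1−f) ≈ 1.918 mg/L.
Regimen B: f = (1/2)^(73/20) ≈ 0.0797; Cmin,ss = (725/124)·f/(1−f) ≈ 0.506 mg/L.
Difference ≈ 1.918 − 0.506 ≈ 1.412 mg/L.

1.4 mg/L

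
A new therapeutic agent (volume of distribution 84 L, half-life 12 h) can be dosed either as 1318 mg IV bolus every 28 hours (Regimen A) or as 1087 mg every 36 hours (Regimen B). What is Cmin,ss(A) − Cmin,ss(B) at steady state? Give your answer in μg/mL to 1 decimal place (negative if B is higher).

Regimen A: f = (1/2)^(28/12) ≈ 0.1984; Cmin,ss = (1318/84)·f/(1−f) ≈ 3.883 μg/mL.
Regimen B: f = (1/2)^(36/12) ≈ 0.1250; Cmin,ss = (1087/84)·f/(1−f) ≈ 1.849 μg/mL.
Difference ≈ 3.883 − 1.849 ≈ 2.034 μg/mL.

2.0 μg/mL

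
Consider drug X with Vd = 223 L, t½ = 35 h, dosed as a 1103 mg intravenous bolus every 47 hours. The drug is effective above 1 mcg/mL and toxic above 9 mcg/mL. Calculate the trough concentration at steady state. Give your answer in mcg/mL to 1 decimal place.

3.2 mcg/mL

τ/t½ = 47/35 ≈ 1.3429, so fraction remaining f = (1/2)^(47/35) ≈ 0.3942.
Each bolus raises the concentration by D/Vd = 1103/223 ≈ 4.946 mcg/mL.
Steady-state trough Cmin,ss = C₀·f/(1−f) ≈ 4.946 × 0.3942/0.6058 ≈ 3.218 mcg/mL.
Trough 3.2 mcg/mL vs MEC 1 mcg/mL: adequate.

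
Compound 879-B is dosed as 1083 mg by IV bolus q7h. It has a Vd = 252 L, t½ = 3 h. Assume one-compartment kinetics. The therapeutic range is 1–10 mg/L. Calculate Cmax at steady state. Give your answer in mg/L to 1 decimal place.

Over one 7-h interval, 7/3 ≈ 2.3333 half-lives elapse, leaving f ≈ 0.1984 of each dose.
Accumulation ratio R = 1/(1 − f) ≈ 1/0.8016 ≈ 1.2475.
Single-dose peak C₀ = D/Vd = 1083/252 ≈ 4.298 mg/L.
Cmax,ss = C₀/(1 − f) ≈ 4.298/0.8016 ≈ 5.362 mg/L.
Peak 5.4 mg/L vs MTC 10 mg/L: below toxic threshold.

5.4 mg/L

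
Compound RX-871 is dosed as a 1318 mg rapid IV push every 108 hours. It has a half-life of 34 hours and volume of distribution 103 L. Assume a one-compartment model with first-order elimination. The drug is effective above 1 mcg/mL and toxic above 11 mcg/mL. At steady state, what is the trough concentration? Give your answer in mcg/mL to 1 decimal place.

τ/t½ = 108/34 ≈ 3.1765, so fraction remaining f = (1/2)^(108/34) ≈ 0.1106.
At steady state, accumulation factor R = 1/(1 − e^(−kτ)) ≈ 1.1244.
Each bolus raises the concentration by D/Vd = 1318/103 ≈ 12.796 mcg/mL.
Steady-state peak Cmax,ss = C₀·R ≈ 12.796 × 1.1244 ≈ 14.388 mcg/mL.
Steady-state trough Cmin,ss = Cmax,ss·f ≈ 14.388 × 0.1106 ≈ 1.591 mcg/mL.
Trough 1.6 mcg/mL vs MEC 1 mcg/mL: adequate.

1.6 mcg/mL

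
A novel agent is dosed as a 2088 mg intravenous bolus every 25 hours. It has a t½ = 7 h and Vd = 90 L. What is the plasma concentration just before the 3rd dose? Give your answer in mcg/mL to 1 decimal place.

f = (1/2)^(τ/t½) = (1/2)^(25/7) ≈ 0.0841.
C₀ = D/Vd = 2088/90 ≈ 23.200 mcg/mL.
Before the 3rd dose, 2 doses have been given. Superposition: Cmin = C₀·(f + f²).
≈ 23.200 × (0.0841 + 0.0071) ≈ 23.200 × 0.0912 ≈ 2.116 mcg/mL.

2.1 mcg/mL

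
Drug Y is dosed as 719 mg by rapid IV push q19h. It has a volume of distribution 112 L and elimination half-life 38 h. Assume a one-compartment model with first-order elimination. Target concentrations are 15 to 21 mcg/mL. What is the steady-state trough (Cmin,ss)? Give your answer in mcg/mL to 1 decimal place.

15.5 mcg/mL

τ/t½ = 19/38 ≈ 0.5, so fraction remaining f = (1/2)^(19/38) ≈ 0.7071.
Accumulation ratio R = 1/(1 − f) ≈ 1/0.2929 ≈ 3.4141.
Each bolus raises the concentration by D/Vd = 719/112 ≈ 6.420 mcg/mL.
Steady-state peak Cmax,ss = C₀·R ≈ 6.420 × 3.4141 ≈ 21.919 mcg/mL.
Steady-state trough Cmin,ss = Cmax,ss·f ≈ 21.919 × 0.7071 ≈ 15.499 mcg/mL.
Trough 15.5 mcg/mL vs MEC 15 mcg/mL: adequate.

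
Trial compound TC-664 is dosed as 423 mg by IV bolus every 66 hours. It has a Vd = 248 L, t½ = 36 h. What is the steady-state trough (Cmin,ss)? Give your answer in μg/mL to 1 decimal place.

τ/t½ = 66/36 ≈ 1.8333, so fraction remaining f = (1/2)^(66/36) ≈ 0.2806.
Single-dose peak C₀ = D/Vd = 423/248 ≈ 1.706 μg/mL.
Steady-state trough Cmin,ss = C₀·f/(1−f) ≈ 1.706 × 0.2806/0.7194 ≈ 0.665 μg/mL.

0.7 μg/mL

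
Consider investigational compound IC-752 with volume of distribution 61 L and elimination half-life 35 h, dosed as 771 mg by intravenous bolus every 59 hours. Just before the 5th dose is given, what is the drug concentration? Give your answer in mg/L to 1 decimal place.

5.6 mg/L

f = (1/2)^(τ/t½) = (1/2)^(59/35) ≈ 0.3108.
C₀ = D/Vd = 771/61 ≈ 12.639 mg/L.
Before the 5th dose, 4 doses have been given. Superposition: Cmin = C₀·(f + f² + … + f^4).
≈ 12.639 × (0.3108 + 0.0966 + 0.0300 + 0.0093) ≈ 12.639 × 0.4467 ≈ 5.646 mg/L.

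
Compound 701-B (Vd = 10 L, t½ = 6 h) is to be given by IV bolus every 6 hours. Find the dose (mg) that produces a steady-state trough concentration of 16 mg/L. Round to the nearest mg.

τ/t½ = 6/6 ≈ 1, so f = (1/2)^(6/6) ≈ 0.500000.
Cmin,ss = (D/Vd)·f/(1−f), so D = Cmin,ss·Vd·(1−f)/f.
D = 16 × 10 × (1−f)/f ≈ 16 × 10 × 1.00000 ≈ 160.00 mg.

160 mg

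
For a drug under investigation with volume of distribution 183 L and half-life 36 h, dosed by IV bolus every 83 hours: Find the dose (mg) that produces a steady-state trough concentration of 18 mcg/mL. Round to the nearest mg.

τ/t½ = 83/36 ≈ 2.3056, so f = (1/2)^(83/36) ≈ 0.202283.
Cmin,ss = (D/Vd)·f/(1−f), so D = Cmin,ss·Vd·(1−f)/f.
D = 18 × 183 × (1−f)/f ≈ 18 × 183 × 3.94357 ≈ 12990.12 mg.

12990 mg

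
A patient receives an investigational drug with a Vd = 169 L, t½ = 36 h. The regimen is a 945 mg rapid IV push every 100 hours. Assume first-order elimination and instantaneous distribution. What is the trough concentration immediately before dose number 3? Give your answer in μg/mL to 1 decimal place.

f = (1/2)^(τ/t½) = (1/2)^(100/36) ≈ 0.1458.
C₀ = D/Vd = 945/169 ≈ 5.592 μg/mL.
Before the 3rd dose, 2 doses have been given. Superposition: Cmin = C₀·(f + f²).
≈ 5.592 × (0.1458 + 0.0213) ≈ 5.592 × 0.1671 ≈ 0.934 μg/mL.

0.9 μg/mL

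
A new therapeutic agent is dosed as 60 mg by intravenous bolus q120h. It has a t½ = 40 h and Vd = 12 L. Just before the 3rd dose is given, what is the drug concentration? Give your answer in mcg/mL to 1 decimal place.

0.7 mcg/mL

f = (1/2)^(τ/t½) = (1/2)^(120/40) ≈ 0.1250.
C₀ = D/Vd = 60/12 ≈ 5.000 mcg/mL.
Before the 3rd dose, 2 doses have been given. Superposition: Cmin = C₀·(f + f²).
≈ 5.000 × (0.1250 + 0.0156) ≈ 5.000 × 0.1406 ≈ 0.703 mcg/mL.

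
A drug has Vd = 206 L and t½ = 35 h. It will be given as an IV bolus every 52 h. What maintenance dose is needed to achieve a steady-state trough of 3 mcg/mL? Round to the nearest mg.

τ/t½ = 52/35 ≈ 1.4857, so f = (1/2)^(52/35) ≈ 0.357072.
Cmin,ss = (D/Vd)·f/(1−f), so D = Cmin,ss·Vd·(1−f)/f.
D = 3 × 206 × (1−f)/f ≈ 3 × 206 × 1.80056 ≈ 1112.75 mg.

1113 mg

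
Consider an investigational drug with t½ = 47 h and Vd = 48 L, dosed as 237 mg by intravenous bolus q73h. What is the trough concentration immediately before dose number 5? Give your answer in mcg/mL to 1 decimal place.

2.5 mcg/mL

f = (1/2)^(τ/t½) = (1/2)^(73/47) ≈ 0.3408.
C₀ = D/Vd = 237/48 ≈ 4.938 mcg/mL.
Before the 5th dose, 4 doses have been given. Superposition: Cmin = C₀·(f + f² + … + f^4).
≈ 4.938 × (0.3408 + 0.1161 + 0.0396 + 0.0135) ≈ 4.938 × 0.5100 ≈ 2.518 mcg/mL.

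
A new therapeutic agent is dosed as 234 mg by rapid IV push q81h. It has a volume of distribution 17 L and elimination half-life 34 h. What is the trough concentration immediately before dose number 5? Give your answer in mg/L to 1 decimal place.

3.3 mg/L

f = (1/2)^(τ/t½) = (1/2)^(81/34) ≈ 0.1918.
C₀ = D/Vd = 234/17 ≈ 13.765 mg/L.
Before the 5th dose, 4 doses have been given. Superposition: Cmin = C₀·(f + f² + … + f^4).
≈ 13.765 × (0.1918 + 0.0368 + 0.0071 + 0.0014) ≈ 13.765 × 0.2371 ≈ 3.264 mg/L.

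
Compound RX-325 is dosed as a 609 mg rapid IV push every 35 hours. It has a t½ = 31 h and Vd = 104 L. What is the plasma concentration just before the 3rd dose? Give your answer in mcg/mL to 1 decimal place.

3.9 mcg/mL

f = (1/2)^(τ/t½) = (1/2)^(35/31) ≈ 0.4572.
C₀ = D/Vd = 609/104 ≈ 5.856 mcg/mL.
Before the 3rd dose, 2 doses have been given. Superposition: Cmin = C₀·(f + f²).
≈ 5.856 × (0.4572 + 0.2090) ≈ 5.856 × 0.6662 ≈ 3.901 mcg/mL.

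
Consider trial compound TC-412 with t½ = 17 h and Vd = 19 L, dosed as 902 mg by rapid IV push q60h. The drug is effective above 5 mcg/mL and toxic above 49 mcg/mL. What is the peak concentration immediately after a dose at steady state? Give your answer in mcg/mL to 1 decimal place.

Over one 60-h interval, 60/17 ≈ 3.5294 half-lives elapse, leaving f ≈ 0.0866 of each dose.
At steady state, accumulation factor R = 1/(1 − e^(−kτ)) ≈ 1.0948.
Each bolus raises the concentration by D/Vd = 902/19 ≈ 47.474 mcg/mL.
Steady-state peak Cmax,ss = C₀·R ≈ 47.474 × 1.0948 ≈ 51.975 mcg/mL.
Peak 52.0 mcg/mL vs MTC 49 mcg/mL: exceeds toxic threshold.

52.0 mcg/mL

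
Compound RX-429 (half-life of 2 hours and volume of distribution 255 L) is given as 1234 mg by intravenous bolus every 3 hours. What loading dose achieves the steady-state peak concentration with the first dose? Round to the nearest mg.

1909 mg

f = (1/2)^(3/2) ≈ 0.353553; accumulation ratio R = 1/(1−f) ≈ 1.54692.
Loading dose to hit Cmax,ss on first dose: D_load = D_maint·R ≈ 1234 × 1.54692 ≈ 1908.90 mg.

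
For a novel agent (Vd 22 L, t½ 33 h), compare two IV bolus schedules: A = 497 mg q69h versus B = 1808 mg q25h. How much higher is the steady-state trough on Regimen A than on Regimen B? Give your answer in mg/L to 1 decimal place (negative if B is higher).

-112.1 mg/L

Regimen A: f = (1/2)^(69/33) ≈ 0.2347; Cmin,ss = (497/22)·f/(1−f) ≈ 6.928 mg/L.
Regimen B: f = (1/2)^(25/33) ≈ 0.5915; Cmin,ss = (1808/22)·f/(1−f) ≈ 118.998 mg/L.
Difference ≈ 6.928 − 118.998 ≈ -112.070 mg/L.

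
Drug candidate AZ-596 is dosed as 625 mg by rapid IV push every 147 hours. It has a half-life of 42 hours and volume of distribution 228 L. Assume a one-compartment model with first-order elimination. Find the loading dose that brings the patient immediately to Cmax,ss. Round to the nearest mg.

f = (1/2)^(147/42) ≈ 0.088388; accumulation ratio R = 1/(1−f) ≈ 1.09696.
Loading dose to hit Cmax,ss on first dose: D_load = D_maint·R ≈ 625 × 1.09696 ≈ 685.60 mg.

686 mg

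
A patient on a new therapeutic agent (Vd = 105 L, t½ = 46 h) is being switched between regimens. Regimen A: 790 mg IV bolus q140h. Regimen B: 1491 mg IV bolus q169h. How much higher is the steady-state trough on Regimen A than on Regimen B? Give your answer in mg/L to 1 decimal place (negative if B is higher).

-0.2 mg/L

Regimen A: f = (1/2)^(140/46) ≈ 0.1213; Cmin,ss = (790/105)·f/(1−f) ≈ 1.039 mg/L.
Regimen B: f = (1/2)^(169/46) ≈ 0.0784; Cmin,ss = (1491/105)·f/(1−f) ≈ 1.208 mg/L.
Difference ≈ 1.039 − 1.208 ≈ -0.169 mg/L.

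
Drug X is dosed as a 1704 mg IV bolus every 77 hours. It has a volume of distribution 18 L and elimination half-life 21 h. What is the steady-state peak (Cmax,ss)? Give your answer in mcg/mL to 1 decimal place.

102.8 mcg/mL

Over one 77-h interval, 77/21 ≈ 3.6667 half-lives elapse, leaving f ≈ 0.0787 of each dose.
At steady state, accumulation factor R = 1/(1 − e^(−kτ)) ≈ 1.0854.
Each bolus raises the concentration by D/Vd = 1704/18 ≈ 94.667 mcg/mL.
Steady-state peak Cmax,ss = C₀·R ≈ 94.667 × 1.0854 ≈ 102.752 mcg/mL.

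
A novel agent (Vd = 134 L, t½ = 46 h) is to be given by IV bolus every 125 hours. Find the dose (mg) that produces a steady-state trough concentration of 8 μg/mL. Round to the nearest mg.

τ/t½ = 125/46 ≈ 2.7174, so f = (1/2)^(125/46) ≈ 0.152049.
Cmin,ss = (D/Vd)·f/(1−f), so D = Cmin,ss·Vd·(1−f)/f.
D = 8 × 134 × (1−f)/f ≈ 8 × 134 × 5.57683 ≈ 5978.36 mg.

5978 mg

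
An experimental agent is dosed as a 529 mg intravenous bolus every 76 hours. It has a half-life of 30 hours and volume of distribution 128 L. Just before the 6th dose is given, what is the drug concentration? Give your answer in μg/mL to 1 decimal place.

f = (1/2)^(τ/t½) = (1/2)^(76/30) ≈ 0.1727.
C₀ = D/Vd = 529/128 ≈ 4.133 μg/mL.
Before the 6th dose, 5 doses have been given. Superposition: Cmin = C₀·(f + f² + … + f^5).
≈ 4.133 × (0.1727 + 0.0298 + 0.0052 + 0.0009 + 0.0002) ≈ 4.133 × 0.2088 ≈ 0.863 μg/mL.

0.9 μg/mL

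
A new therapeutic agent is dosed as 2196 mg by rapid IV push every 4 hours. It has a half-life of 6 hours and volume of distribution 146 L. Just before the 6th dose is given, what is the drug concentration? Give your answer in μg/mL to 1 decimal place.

f = (1/2)^(τ/t½) = (1/2)^(4/6) ≈ 0.6300.
C₀ = D/Vd = 2196/146 ≈ 15.041 μg/mL.
Before the 6th dose, 5 doses have been given. Superposition: Cmin = C₀·(f + f² + … + f^5).
≈ 15.041 × (0.6300 + 0.3969 + 0.2500 + 0.1575 + 0.0992) ≈ 15.041 × 1.5336 ≈ 23.067 μg/mL.

23.1 μg/mL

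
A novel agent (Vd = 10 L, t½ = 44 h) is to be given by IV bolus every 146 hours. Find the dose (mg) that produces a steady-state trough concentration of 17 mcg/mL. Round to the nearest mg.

1526 mg

τ/t½ = 146/44 ≈ 3.3182, so f = (1/2)^(146/44) ≈ 0.100260.
Cmin,ss = (D/Vd)·f/(1−f), so D = Cmin,ss·Vd·(1−f)/f.
D = 17 × 10 × (1−f)/f ≈ 17 × 10 × 8.97407 ≈ 1525.59 mg.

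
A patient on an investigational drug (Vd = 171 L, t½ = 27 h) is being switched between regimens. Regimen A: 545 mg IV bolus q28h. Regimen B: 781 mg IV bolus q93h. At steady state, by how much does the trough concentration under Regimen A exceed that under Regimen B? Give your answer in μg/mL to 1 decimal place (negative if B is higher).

Regimen A: f = (1/2)^(28/27) ≈ 0.4873; Cmin,ss = (545/171)·f/(1−f) ≈ 3.029 μg/mL.
Regimen B: f = (1/2)^(93/27) ≈ 0.0919; Cmin,ss = (781/171)·f/(1−f) ≈ 0.462 μg/mL.
Difference ≈ 3.029 − 0.462 ≈ 2.567 μg/mL.

2.6 μg/mL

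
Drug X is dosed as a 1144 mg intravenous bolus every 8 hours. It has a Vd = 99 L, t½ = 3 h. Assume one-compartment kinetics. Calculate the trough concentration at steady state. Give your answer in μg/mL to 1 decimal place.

k = ln2/t½ = ln2/3 ≈ 0.231049 h⁻¹; fraction remaining f = e^(−kτ) = e^(−0.231049×8) ≈ 0.1575.
At steady state, accumulation factor R = 1/(1 − e^(−kτ)) ≈ 1.1869.
Single-dose peak C₀ = D/Vd = 1144/99 ≈ 11.556 μg/mL.
Steady-state peak Cmax,ss = C₀·R ≈ 11.556 × 1.1869 ≈ 13.716 μg/mL.
Steady-state trough Cmin,ss = Cmax,ss·f ≈ 13.716 × 0.1575 ≈ 2.160 μg/mL.

2.2 μg/mL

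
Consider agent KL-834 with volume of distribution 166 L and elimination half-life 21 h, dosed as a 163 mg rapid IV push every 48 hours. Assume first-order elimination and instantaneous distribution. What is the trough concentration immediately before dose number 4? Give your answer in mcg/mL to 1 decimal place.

f = (1/2)^(τ/t½) = (1/2)^(48/21) ≈ 0.2051.
C₀ = D/Vd = 163/166 ≈ 0.982 mcg/mL.
Before the 4th dose, 3 doses have been given. Superposition: Cmin = C₀·(f + f² + … + f^3).
≈ 0.982 × (0.2051 + 0.0421 + 0.0086) ≈ 0.982 × 0.2558 ≈ 0.251 mcg/mL.

0.3 mcg/mL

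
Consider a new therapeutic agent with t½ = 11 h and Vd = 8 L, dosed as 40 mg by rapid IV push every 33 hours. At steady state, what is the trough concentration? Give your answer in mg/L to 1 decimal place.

0.7 mg/L

τ = 33 h = 3 half-lives, so f = (1/2)^3 = 0.125.
At steady state, R = 1/(1 − 0.125) = 8/7.
Single-dose peak C₀ = D/Vd = 40/8 = 5 mg/L.
Steady-state peak Cmax,ss = C₀·R = 5 × 8/7 ≈ 5.714 mg/L.
Steady-state trough Cmin,ss = Cmax,ss·f ≈ 5.714 × 0.125 ≈ 0.714 mg/L.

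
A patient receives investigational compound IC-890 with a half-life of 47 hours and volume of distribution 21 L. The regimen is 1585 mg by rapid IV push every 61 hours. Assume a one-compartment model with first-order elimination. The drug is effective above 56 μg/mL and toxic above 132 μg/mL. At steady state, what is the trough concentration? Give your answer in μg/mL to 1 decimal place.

51.7 μg/mL

k = ln2/t½ = ln2/47 ≈ 0.014748 h⁻¹; fraction remaining f = e^(−kτ) = e^(−0.014748×61) ≈ 0.4067.
Each bolus raises the concentration by D/Vd = 1585/21 ≈ 75.476 μg/mL.
Steady-state trough Cmin,ss = C₀·f/(1−f) ≈ 75.476 × 0.4067/0.5933 ≈ 51.738 μg/mL.
Trough 51.7 μg/mL vs MEC 56 μg/mL: subtherapeutic.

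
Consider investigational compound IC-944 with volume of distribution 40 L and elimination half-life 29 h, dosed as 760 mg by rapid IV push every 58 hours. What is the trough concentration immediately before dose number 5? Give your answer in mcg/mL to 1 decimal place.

6.3 mcg/mL

f = (1/2)^(τ/t½) = (1/2)^(58/29) ≈ 0.2500.
C₀ = D/Vd = 760/40 ≈ 19.000 mcg/mL.
Before the 5th dose, 4 doses have been given. Superposition: Cmin = C₀·(f + f² + … + f^4).
≈ 19.000 × (0.2500 + 0.0625 + 0.0156 + 0.0039) ≈ 19.000 × 0.3320 ≈ 6.308 mcg/mL.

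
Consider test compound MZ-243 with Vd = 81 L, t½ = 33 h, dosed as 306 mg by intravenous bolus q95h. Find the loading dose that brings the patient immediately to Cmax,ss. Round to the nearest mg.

354 mg

f = (1/2)^(95/33) ≈ 0.135956; accumulation ratio R = 1/(1−f) ≈ 1.15735.
Loading dose to hit Cmax,ss on first dose: D_load = D_maint·R ≈ 306 × 1.15735 ≈ 354.15 mg.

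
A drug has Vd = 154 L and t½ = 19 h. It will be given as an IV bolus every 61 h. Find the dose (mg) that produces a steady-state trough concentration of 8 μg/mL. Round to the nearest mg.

10172 mg

τ/t½ = 61/19 ≈ 3.2105, so f = (1/2)^(61/19) ≈ 0.108028.
Cmin,ss = (D/Vd)·f/(1−f), so D = Cmin,ss·Vd·(1−f)/f.
D = 8 × 154 × (1−f)/f ≈ 8 × 154 × 8.25686 ≈ 10172.45 mg.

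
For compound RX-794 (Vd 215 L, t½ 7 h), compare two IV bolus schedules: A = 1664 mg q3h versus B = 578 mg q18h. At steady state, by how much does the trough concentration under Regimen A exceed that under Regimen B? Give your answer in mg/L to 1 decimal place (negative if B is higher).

Regimen A: f = (1/2)^(3/7) ≈ 0.7430; Cmin,ss = (1664/215)·f/(1−f) ≈ 22.375 mg/L.
Regimen B: f = (1/2)^(18/7) ≈ 0.1682; Cmin,ss = (578/215)·f/(1−f) ≈ 0.544 mg/L.
Difference ≈ 22.375 − 0.544 ≈ 21.831 mg/L.

21.8 mg/L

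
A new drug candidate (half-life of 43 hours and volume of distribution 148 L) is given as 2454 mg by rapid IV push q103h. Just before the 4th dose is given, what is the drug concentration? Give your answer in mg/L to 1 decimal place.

f = (1/2)^(τ/t½) = (1/2)^(103/43) ≈ 0.1901.
C₀ = D/Vd = 2454/148 ≈ 16.581 mg/L.
Before the 4th dose, 3 doses have been given. Superposition: Cmin = C₀·(f + f² + … + f^3).
≈ 16.581 × (0.1901 + 0.0361 + 0.0069) ≈ 16.581 × 0.2331 ≈ 3.865 mg/L.

3.9 mg/L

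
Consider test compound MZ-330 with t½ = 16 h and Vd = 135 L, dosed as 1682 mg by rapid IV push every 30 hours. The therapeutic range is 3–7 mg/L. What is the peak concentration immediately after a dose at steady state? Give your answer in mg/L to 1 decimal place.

τ/t½ = 30/16 ≈ 1.875, so fraction remaining f = (1/2)^(30/16) ≈ 0.2726.
At steady state, accumulation factor R = 1/(1 − e^(−kτ)) ≈ 1.3748.
Single-dose peak C₀ = D/Vd = 1682/135 ≈ 12.459 mg/L.
Steady-state peak Cmax,ss = C₀·R ≈ 12.459 × 1.3748 ≈ 17.129 mg/L.
Peak 17.1 mg/L vs MTC 7 mg/L: exceeds toxic threshold.

17.1 mg/L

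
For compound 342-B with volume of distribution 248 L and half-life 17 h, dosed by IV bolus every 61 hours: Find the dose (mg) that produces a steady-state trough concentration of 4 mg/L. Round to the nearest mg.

10939 mg

τ/t½ = 61/17 ≈ 3.5882, so f = (1/2)^(61/17) ≈ 0.083145.
Cmin,ss = (D/Vd)·f/(1−f), so D = Cmin,ss·Vd·(1−f)/f.
D = 4 × 248 × (1−f)/f ≈ 4 × 248 × 11.02718 ≈ 10938.96 mg.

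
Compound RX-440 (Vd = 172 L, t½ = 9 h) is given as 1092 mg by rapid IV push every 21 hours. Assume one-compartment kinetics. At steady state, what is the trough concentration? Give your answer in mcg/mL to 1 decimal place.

1.6 mcg/mL

Over one 21-h interval, 21/9 ≈ 2.3333 half-lives elapse, leaving f ≈ 0.1984 of each dose.
Accumulation ratio R = 1/(1 − f) ≈ 1/0.8016 ≈ 1.2475.
Each bolus raises the concentration by D/Vd = 1092/172 ≈ 6.349 mcg/mL.
Steady-state peak Cmax,ss = C₀·R ≈ 6.349 × 1.2475 ≈ 7.920 mcg/mL.
Steady-state trough Cmin,ss = Cmax,ss·f ≈ 7.920 × 0.1984 ≈ 1.571 mcg/mL.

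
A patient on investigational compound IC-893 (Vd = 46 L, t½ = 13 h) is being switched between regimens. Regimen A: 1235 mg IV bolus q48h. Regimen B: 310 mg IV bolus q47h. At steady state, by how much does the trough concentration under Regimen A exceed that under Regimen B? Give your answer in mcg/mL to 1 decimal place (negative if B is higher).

Regimen A: f = (1/2)^(48/13) ≈ 0.0774; Cmin,ss = (1235/46)·f/(1−f) ≈ 2.252 mcg/mL.
Regimen B: f = (1/2)^(47/13) ≈ 0.0816; Cmin,ss = (310/46)·f/(1−f) ≈ 0.599 mcg/mL.
Difference ≈ 2.252 − 0.599 ≈ 1.653 mcg/mL.

1.7 mcg/mL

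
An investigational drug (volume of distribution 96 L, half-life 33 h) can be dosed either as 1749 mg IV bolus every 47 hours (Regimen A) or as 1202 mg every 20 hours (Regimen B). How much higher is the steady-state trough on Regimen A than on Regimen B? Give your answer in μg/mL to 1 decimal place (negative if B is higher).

Regimen A: f = (1/2)^(47/33) ≈ 0.3726; Cmin,ss = (1749/96)·f/(1−f) ≈ 10.820 μg/mL.
Regimen B: f = (1/2)^(20/33) ≈ 0.6570; Cmin,ss = (1202/96)·f/(1−f) ≈ 23.983 μg/mL.
Difference ≈ 10.820 − 23.983 ≈ -13.163 μg/mL.

-13.2 μg/mL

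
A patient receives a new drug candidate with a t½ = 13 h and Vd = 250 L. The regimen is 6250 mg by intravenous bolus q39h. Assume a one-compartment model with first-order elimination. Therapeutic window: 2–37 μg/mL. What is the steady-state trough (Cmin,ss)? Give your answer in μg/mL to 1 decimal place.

3.6 μg/mL

τ = 39 h = 3 half-lives, so f = (1/2)^3 = 0.125.
Accumulation ratio R = 1/(1 − f) = 1/0.875 = 8/7.
Single-dose peak C₀ = D/Vd = 6250/250 = 25 μg/mL.
Steady-state peak Cmax,ss = C₀·R = 25 × 8/7 ≈ 28.571 μg/mL.
Steady-state trough Cmin,ss = Cmax,ss·f ≈ 28.571 × 0.125 ≈ 3.571 μg/mL.
Trough 3.6 μg/mL vs MEC 2 μg/mL: adequate.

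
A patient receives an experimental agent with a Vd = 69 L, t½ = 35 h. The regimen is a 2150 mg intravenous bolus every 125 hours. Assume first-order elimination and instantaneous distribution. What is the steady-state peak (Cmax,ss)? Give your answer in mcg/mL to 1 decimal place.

34.0 mcg/mL

Over one 125-h interval, 125/35 ≈ 3.5714 half-lives elapse, leaving f ≈ 0.0841 of each dose.
Accumulation ratio R = 1/(1 − f) ≈ 1/0.9159 ≈ 1.0918.
Single-dose peak C₀ = D/Vd = 2150/69 ≈ 31.159 mcg/mL.
Steady-state peak Cmax,ss = C₀·R ≈ 31.159 × 1.0918 ≈ 34.019 mcg/mL.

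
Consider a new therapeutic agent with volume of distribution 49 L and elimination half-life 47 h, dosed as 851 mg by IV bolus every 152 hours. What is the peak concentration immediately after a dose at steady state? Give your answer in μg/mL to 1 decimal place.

19.4 μg/mL

Over one 152-h interval, 152/47 ≈ 3.234 half-lives elapse, leaving f ≈ 0.1063 of each dose.
Accumulation ratio R = 1/(1 − f) ≈ 1/0.8937 ≈ 1.1189.
Each bolus raises the concentration by D/Vd = 851/49 ≈ 17.367 μg/mL.
Steady-state peak Cmax,ss = C₀·R ≈ 17.367 × 1.1189 ≈ 19.432 μg/mL.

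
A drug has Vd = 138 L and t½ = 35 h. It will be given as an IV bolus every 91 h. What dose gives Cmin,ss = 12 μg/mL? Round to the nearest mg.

8384 mg

τ/t½ = 91/35 ≈ 2.6, so f = (1/2)^(91/35) ≈ 0.164938.
Cmin,ss = (D/Vd)·f/(1−f), so D = Cmin,ss·Vd·(1−f)/f.
D = 12 × 138 × (1−f)/f ≈ 12 × 138 × 5.06288 ≈ 8384.13 mg.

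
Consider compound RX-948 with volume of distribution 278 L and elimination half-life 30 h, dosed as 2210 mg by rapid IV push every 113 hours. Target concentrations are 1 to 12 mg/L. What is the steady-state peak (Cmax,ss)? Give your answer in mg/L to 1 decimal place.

τ/t½ = 113/30 ≈ 3.7667, so fraction remaining f = (1/2)^(113/30) ≈ 0.0735.
At steady state, accumulation factor R = 1/(1 − e^(−kτ)) ≈ 1.0793.
Each bolus raises the concentration by D/Vd = 2210/278 ≈ 7.950 mg/L.
Steady-state peak Cmax,ss = C₀·R ≈ 7.950 × 1.0793 ≈ 8.580 mg/L.
Peak 8.6 mg/L vs MTC 12 mg/L: below toxic threshold.

8.6 mg/L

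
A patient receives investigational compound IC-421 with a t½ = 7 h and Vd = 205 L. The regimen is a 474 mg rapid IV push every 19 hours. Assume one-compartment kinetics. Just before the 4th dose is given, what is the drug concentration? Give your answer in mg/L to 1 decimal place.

0.4 mg/L

f = (1/2)^(τ/t½) = (1/2)^(19/7) ≈ 0.1524.
C₀ = D/Vd = 474/205 ≈ 2.312 mg/L.
Before the 4th dose, 3 doses have been given. Superposition: Cmin = C₀·(f + f² + … + f^3).
≈ 2.312 × (0.1524 + 0.0232 + 0.0035) ≈ 2.312 × 0.1791 ≈ 0.414 mg/L.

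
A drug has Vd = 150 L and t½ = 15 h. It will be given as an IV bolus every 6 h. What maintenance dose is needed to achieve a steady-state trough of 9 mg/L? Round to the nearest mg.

431 mg

τ/t½ = 6/15 ≈ 0.4, so f = (1/2)^(6/15) ≈ 0.757858.
Cmin,ss = (D/Vd)·f/(1−f), so D = Cmin,ss·Vd·(1−f)/f.
D = 9 × 150 × (1−f)/f ≈ 9 × 150 × 0.31951 ≈ 431.34 mg.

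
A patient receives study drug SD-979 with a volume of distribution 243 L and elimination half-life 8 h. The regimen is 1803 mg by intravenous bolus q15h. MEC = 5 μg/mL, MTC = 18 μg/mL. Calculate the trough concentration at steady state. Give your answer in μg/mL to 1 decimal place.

τ/t½ = 15/8 ≈ 1.875, so fraction remaining f = (1/2)^(15/8) ≈ 0.2726.
Each bolus raises the concentration by D/Vd = 1803/243 ≈ 7.420 μg/mL.
Steady-state trough Cmin,ss = C₀·f/(1−f) ≈ 7.420 × 0.2726/0.7274 ≈ 2.781 μg/mL.
Trough 2.8 μg/mL vs MEC 5 μg/mL: subtherapeutic.

2.8 μg/mL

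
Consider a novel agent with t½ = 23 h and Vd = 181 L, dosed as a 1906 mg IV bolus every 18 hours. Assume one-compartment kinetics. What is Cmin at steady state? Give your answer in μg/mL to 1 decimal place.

14.6 μg/mL

Over one 18-h interval, 18/23 ≈ 0.78261 half-lives elapse, leaving f ≈ 0.5813 of each dose.
At steady state, accumulation factor R = 1/(1 − e^(−kτ)) ≈ 2.3883.
Single-dose peak C₀ = D/Vd = 1906/181 ≈ 10.530 μg/mL.
Cmax,ss = C₀/(1 − f) ≈ 10.530/0.4187 ≈ 25.149 μg/mL.
One interval later, Cmin,ss = Cmax,ss·e^(−kτ) ≈ 25.149 × 0.5813 ≈ 14.619 μg/mL.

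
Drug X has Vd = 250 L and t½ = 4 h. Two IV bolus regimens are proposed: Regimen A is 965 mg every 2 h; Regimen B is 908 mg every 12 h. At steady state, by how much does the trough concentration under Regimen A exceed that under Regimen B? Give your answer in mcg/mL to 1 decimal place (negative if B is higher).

Regimen A: f = (1/2)^(2/4) ≈ 0.7071; Cmin,ss = (965/250)·f/(1−f) ≈ 9.319 mcg/mL.
Regimen B: f = (1/2)^(12/4) ≈ 0.1250; Cmin,ss = (908/250)·f/(1−f) ≈ 0.519 mcg/mL.
Difference ≈ 9.319 − 0.519 ≈ 8.800 mcg/mL.

8.8 mcg/mL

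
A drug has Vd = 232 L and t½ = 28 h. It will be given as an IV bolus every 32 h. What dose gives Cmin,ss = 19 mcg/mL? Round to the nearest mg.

5326 mg

τ/t½ = 32/28 ≈ 1.1429, so f = (1/2)^(32/28) ≈ 0.452862.
Cmin,ss = (D/Vd)·f/(1−f), so D = Cmin,ss·Vd·(1−f)/f.
D = 19 × 232 × (1−f)/f ≈ 19 × 232 × 1.20818 ≈ 5325.66 mg.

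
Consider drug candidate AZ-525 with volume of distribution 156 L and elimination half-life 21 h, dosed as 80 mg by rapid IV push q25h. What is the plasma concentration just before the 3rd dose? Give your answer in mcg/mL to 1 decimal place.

f = (1/2)^(τ/t½) = (1/2)^(25/21) ≈ 0.4382.
C₀ = D/Vd = 80/156 ≈ 0.513 mcg/mL.
Before the 3rd dose, 2 doses have been given. Superposition: Cmin = C₀·(f + f²).
≈ 0.513 × (0.4382 + 0.1920) ≈ 0.513 × 0.6302 ≈ 0.323 mcg/mL.

0.3 mcg/mL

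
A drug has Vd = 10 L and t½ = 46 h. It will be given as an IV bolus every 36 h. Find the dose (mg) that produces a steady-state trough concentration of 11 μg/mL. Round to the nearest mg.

τ/t½ = 36/46 ≈ 0.78261, so f = (1/2)^(36/46) ≈ 0.581315.
Cmin,ss = (D/Vd)·f/(1−f), so D = Cmin,ss·Vd·(1−f)/f.
D = 11 × 10 × (1−f)/f ≈ 11 × 10 × 0.72024 ≈ 79.23 mg.

79 mg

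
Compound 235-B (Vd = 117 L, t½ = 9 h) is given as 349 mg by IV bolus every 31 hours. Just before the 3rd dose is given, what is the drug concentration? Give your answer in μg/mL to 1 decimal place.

0.3 μg/mL

f = (1/2)^(τ/t½) = (1/2)^(31/9) ≈ 0.0919.
C₀ = D/Vd = 349/117 ≈ 2.983 μg/mL.
Before the 3rd dose, 2 doses have been given. Superposition: Cmin = C₀·(f + f²).
≈ 2.983 × (0.0919 + 0.0084) ≈ 2.983 × 0.1003 ≈ 0.299 μg/mL.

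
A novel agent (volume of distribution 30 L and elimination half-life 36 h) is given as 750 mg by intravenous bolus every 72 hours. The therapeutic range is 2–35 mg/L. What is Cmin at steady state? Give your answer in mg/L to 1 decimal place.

8.3 mg/L

The dosing interval is 2 half-lives, so f = 2^(−2) = 0.25.
At steady state, R = 1/(1 − 0.25) = 4/3.
Single-dose peak C₀ = D/Vd = 750/30 = 25 mg/L.
Steady-state peak Cmax,ss = C₀·R = 25 × 4/3 ≈ 33.333 mg/L.
Steady-state trough Cmin,ss = Cmax,ss·f ≈ 33.333 × 0.25 ≈ 8.333 mg/L.
Trough 8.3 mg/L vs MEC 2 mg/L: adequate.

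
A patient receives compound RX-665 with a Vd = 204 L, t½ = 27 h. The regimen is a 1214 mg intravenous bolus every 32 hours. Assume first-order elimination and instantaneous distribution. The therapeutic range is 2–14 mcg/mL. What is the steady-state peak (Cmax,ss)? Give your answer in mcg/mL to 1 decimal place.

Over one 32-h interval, 32/27 ≈ 1.1852 half-lives elapse, leaving f ≈ 0.4398 of each dose.
Accumulation ratio R = 1/(1 − f) ≈ 1/0.5602 ≈ 1.7851.
Each bolus raises the concentration by D/Vd = 1214/204 ≈ 5.951 mcg/mL.
Steady-state peak Cmax,ss = C₀·R ≈ 5.951 × 1.7851 ≈ 10.623 mcg/mL.
Peak 10.6 mcg/mL vs MTC 14 mcg/mL: below toxic threshold.

10.6 mcg/mL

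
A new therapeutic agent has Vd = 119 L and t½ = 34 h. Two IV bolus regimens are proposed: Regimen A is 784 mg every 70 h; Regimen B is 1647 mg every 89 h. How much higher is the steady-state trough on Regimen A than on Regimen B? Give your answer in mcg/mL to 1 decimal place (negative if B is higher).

-0.6 mcg/mL

Regimen A: f = (1/2)^(70/34) ≈ 0.2400; Cmin,ss = (784/119)·f/(1−f) ≈ 2.080 mcg/mL.
Regimen B: f = (1/2)^(89/34) ≈ 0.1629; Cmin,ss = (1647/119)·f/(1−f) ≈ 2.693 mcg/mL.
Difference ≈ 2.080 − 2.693 ≈ -0.613 mcg/mL.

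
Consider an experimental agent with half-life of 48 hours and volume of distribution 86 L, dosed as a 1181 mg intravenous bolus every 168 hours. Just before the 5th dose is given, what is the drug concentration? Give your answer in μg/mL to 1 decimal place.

1.3 μg/mL

f = (1/2)^(τ/t½) = (1/2)^(168/48) ≈ 0.0884.
C₀ = D/Vd = 1181/86 ≈ 13.733 μg/mL.
Before the 5th dose, 4 doses have been given. Superposition: Cmin = C₀·(f + f² + … + f^4).
≈ 13.733 × (0.0884 + 0.0078 + 0.0007 + 0.0001) ≈ 13.733 × 0.0970 ≈ 1.332 μg/mL.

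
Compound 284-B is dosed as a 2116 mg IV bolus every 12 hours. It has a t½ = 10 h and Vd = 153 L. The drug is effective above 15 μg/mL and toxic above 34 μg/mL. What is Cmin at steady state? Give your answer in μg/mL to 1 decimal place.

Over one 12-h interval, 12/10 ≈ 1.2 half-lives elapse, leaving f ≈ 0.4353 of each dose.
Single-dose peak C₀ = D/Vd = 2116/153 ≈ 13.830 μg/mL.
Steady-state trough Cmin,ss = C₀·f/(1−f) ≈ 13.830 × 0.4353/0.5647 ≈ 10.661 μg/mL.
Trough 10.7 μg/mL vs MEC 15 μg/mL: subtherapeutic.

10.7 μg/mL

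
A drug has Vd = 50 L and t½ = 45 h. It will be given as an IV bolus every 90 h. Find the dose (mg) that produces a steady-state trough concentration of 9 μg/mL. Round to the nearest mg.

τ/t½ = 90/45 ≈ 2, so f = (1/2)^(90/45) ≈ 0.250000.
Cmin,ss = (D/Vd)·f/(1−f), so D = Cmin,ss·Vd·(1−f)/f.
D = 9 × 50 × (1−f)/f ≈ 9 × 50 × 3.00000 ≈ 1350.00 mg.

1350 mg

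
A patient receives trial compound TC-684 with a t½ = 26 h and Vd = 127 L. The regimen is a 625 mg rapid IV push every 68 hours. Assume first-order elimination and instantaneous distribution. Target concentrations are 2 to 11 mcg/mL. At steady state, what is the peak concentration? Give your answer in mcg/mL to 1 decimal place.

5.9 mcg/mL

Over one 68-h interval, 68/26 ≈ 2.6154 half-lives elapse, leaving f ≈ 0.1632 of each dose.
At steady state, accumulation factor R = 1/(1 − e^(−kτ)) ≈ 1.1950.
Each bolus raises the concentration by D/Vd = 625/127 ≈ 4.921 mcg/mL.
Cmax,ss = C₀/(1 − f) ≈ 4.921/0.8368 ≈ 5.881 mcg/mL.
Peak 5.9 mcg/mL vs MTC 11 mcg/mL: below toxic threshold.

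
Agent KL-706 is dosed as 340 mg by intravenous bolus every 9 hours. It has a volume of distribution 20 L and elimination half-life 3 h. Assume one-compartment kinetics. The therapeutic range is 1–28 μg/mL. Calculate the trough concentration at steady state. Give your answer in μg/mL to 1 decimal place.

2.4 μg/mL

The dosing interval is 3 half-lives, so f = 2^(−3) = 0.125.
At steady state, R = 1/(1 − 0.125) = 8/7.
Single-dose peak C₀ = D/Vd = 340/20 = 17 μg/mL.
Steady-state peak Cmax,ss = C₀·R = 17 × 8/7 ≈ 19.429 μg/mL.
Steady-state trough Cmin,ss = Cmax,ss·f ≈ 19.429 × 0.125 ≈ 2.429 μg/mL.
Trough 2.4 μg/mL vs MEC 1 μg/mL: adequate.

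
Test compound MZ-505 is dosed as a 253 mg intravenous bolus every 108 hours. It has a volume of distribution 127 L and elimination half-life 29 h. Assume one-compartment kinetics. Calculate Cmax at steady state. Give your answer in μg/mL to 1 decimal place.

2.2 μg/mL

k = ln2/t½ = ln2/29 ≈ 0.023902 h⁻¹; fraction remaining f = e^(−kτ) = e^(−0.023902×108) ≈ 0.0757.
Accumulation ratio R = 1/(1 − f) ≈ 1/0.9243 ≈ 1.0819.
Each bolus raises the concentration by D/Vd = 253/127 ≈ 1.992 μg/mL.
Steady-state peak Cmax,ss = C₀·R ≈ 1.992 × 1.0819 ≈ 2.155 μg/mL.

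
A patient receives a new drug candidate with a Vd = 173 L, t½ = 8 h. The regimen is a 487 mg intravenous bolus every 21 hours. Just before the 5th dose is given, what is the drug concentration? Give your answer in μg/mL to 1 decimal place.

f = (1/2)^(τ/t½) = (1/2)^(21/8) ≈ 0.1621.
C₀ = D/Vd = 487/173 ≈ 2.815 μg/mL.
Before the 5th dose, 4 doses have been given. Superposition: Cmin = C₀·(f + f² + … + f^4).
≈ 2.815 × (0.1621 + 0.0263 + 0.0043 + 0.0007) ≈ 2.815 × 0.1934 ≈ 0.544 μg/mL.

0.5 μg/mL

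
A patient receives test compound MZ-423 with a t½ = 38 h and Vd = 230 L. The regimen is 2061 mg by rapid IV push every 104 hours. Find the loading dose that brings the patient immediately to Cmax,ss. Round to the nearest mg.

2425 mg

f = (1/2)^(104/38) ≈ 0.150013; accumulation ratio R = 1/(1−f) ≈ 1.17649.
Loading dose to hit Cmax,ss on first dose: D_load = D_maint·R ≈ 2061 × 1.17649 ≈ 2424.75 mg.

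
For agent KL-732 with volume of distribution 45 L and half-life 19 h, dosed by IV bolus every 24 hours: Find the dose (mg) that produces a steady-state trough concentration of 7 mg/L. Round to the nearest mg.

τ/t½ = 24/19 ≈ 1.2632, so f = (1/2)^(24/19) ≈ 0.416631.
Cmin,ss = (D/Vd)·f/(1−f), so D = Cmin,ss·Vd·(1−f)/f.
D = 7 × 45 × (1−f)/f ≈ 7 × 45 × 1.40021 ≈ 441.07 mg.

441 mg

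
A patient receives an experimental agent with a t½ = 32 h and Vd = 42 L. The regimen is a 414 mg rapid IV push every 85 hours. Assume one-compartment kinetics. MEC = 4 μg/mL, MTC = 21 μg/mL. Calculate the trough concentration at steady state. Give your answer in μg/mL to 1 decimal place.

1.9 μg/mL

Over one 85-h interval, 85/32 ≈ 2.6562 half-lives elapse, leaving f ≈ 0.1586 of each dose.
Accumulation ratio R = 1/(1 − f) ≈ 1/0.8414 ≈ 1.1885.
Single-dose peak C₀ = D/Vd = 414/42 ≈ 9.857 μg/mL.
Steady-state peak Cmax,ss = C₀·R ≈ 9.857 × 1.1885 ≈ 11.715 μg/mL.
One interval later, Cmin,ss = Cmax,ss·e^(−kτ) ≈ 11.715 × 0.1586 ≈ 1.858 μg/mL.
Trough 1.9 μg/mL vs MEC 4 μg/mL: subtherapeutic.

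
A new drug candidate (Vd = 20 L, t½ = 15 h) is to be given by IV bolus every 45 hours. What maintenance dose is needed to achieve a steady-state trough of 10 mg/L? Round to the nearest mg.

τ/t½ = 45/15 ≈ 3, so f = (1/2)^(45/15) ≈ 0.125000.
Cmin,ss = (D/Vd)·f/(1−f), so D = Cmin,ss·Vd·(1−f)/f.
D = 10 × 20 × (1−f)/f ≈ 10 × 20 × 7.00000 ≈ 1400.00 mg.

1400 mg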